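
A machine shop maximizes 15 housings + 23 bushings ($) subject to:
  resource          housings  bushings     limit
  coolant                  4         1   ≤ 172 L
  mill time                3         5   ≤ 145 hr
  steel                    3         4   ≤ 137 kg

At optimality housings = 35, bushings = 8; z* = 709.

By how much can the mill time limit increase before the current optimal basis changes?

Binding constraints: mill time, steel. The basis is B = [[3,5],[3,4]] with det -3.
Per unit increase in mill time, x* moves by d = (-1.3333, 1).
The basis stays optimal until housings reaches 0; allowable increase = 26.25 hr.

26.25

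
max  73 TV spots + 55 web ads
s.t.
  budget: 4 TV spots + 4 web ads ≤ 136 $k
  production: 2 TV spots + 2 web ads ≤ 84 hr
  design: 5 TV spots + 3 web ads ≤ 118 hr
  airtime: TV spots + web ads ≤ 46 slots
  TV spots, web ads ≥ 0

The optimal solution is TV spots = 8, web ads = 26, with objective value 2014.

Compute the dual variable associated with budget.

7

Check each constraint at x*: budget 136/136 (tight); production 68/84 (slack 16); design 118/118 (tight); airtime 34/46 (slack 12).
By complementary slackness, y = 0 for the non-binding constraints.
From A_Bᵀ y = c: 4·y_budget + 5·y_design = 73; 4·y_budget + 3·y_design = 55.
→ y_budget = 7 and y_design = 9.
Shadow price of budget = 7.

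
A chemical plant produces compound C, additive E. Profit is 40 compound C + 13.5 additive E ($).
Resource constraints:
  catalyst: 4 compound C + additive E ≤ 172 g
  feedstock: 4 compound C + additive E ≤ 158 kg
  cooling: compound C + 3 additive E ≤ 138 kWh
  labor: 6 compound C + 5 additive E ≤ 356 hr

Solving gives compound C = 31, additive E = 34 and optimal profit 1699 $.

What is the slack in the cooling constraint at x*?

5

cooling used = 1·31 + 3·34 = 133; slack = 138 − 133 = 5.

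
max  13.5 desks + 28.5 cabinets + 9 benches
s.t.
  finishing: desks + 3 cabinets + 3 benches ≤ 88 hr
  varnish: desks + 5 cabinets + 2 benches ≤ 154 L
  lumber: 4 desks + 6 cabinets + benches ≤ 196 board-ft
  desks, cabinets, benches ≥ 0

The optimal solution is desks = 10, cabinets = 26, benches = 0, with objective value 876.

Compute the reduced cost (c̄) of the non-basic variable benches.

-9.5

Binding: finishing and lumber. Non-binding: varnish (14 unused).
By complementary slackness, y = 0 for the non-binding constraint.
From A_Bᵀ y = c: 1·y_finishing + 4·y_lumber = 13.5; 3·y_finishing + 6·y_lumber = 28.5.
→ y_finishing = 5.5 and y_lumber = 2.
Reduced cost of benches: c₃ − yᵀa₃ = 9 − (5.5·3 + 2·1) = 9 − 18.5 = -9.5.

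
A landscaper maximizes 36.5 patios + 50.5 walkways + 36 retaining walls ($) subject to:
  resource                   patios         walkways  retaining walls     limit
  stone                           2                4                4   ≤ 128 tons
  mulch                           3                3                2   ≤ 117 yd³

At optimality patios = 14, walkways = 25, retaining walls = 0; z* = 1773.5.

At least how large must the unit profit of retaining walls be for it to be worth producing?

At the optimum: stone uses 128 of 128 (binding); mulch uses 117 of 117 (binding).
The binding rows give the dual system: 2·y_stone + 3·y_mulch = 36.5 and 4·y_stone + 3·y_mulch = 50.5.
Solving: y_stone = 7, y_mulch = 7.5.
retaining walls enters the basis when its profit ≥ yᵀa₃ = 7·4 + 7.5·2 = 43.

43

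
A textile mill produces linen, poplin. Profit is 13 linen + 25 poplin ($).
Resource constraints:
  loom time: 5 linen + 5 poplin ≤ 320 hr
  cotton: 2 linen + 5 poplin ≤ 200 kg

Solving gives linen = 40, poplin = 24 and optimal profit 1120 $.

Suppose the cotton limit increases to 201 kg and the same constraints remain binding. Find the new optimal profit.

Check each constraint at x*: loom time 320/320 (tight); cotton 200/200 (tight).
Dual feasibility on the basic columns requires 5·y_loom time + 2·y_cotton = 13, 5·y_loom time + 5·y_cotton = 25.
→ y_loom time = 1 and y_cotton = 4.
Δz = y_cotton·Δb = 4 × (1) = 4, so new z* = 1120 + 4 = 1124.

1124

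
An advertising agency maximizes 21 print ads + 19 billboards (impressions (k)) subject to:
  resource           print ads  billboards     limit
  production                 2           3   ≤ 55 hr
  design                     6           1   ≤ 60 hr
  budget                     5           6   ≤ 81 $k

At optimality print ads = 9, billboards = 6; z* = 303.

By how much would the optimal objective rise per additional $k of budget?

Binding: design and budget. Non-binding: production (19 unused).
By complementary slackness, y = 0 for the non-binding constraint.
The binding rows give the dual system: 6·y_design + 5·y_budget = 21 and 1·y_design + 6·y_budget = 19.
Solving: y_design = 1, y_budget = 3.
Shadow price of budget = 3.

3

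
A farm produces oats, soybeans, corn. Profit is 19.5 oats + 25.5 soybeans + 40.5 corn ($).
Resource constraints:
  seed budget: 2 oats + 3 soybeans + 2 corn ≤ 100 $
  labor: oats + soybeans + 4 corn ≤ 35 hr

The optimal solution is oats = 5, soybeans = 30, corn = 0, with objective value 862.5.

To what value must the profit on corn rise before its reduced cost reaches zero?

42

At the optimum: seed budget uses 100 of 100 (binding); labor uses 35 of 35 (binding).
The binding rows give the dual system: 2·y_seed budget + 1·y_labor = 19.5 and 3·y_seed budget + 1·y_labor = 25.5.
Solving: y_seed budget = 6, y_labor = 7.5.
corn enters the basis when its profit ≥ yᵀa₃ = 6·2 + 7.5·4 = 42.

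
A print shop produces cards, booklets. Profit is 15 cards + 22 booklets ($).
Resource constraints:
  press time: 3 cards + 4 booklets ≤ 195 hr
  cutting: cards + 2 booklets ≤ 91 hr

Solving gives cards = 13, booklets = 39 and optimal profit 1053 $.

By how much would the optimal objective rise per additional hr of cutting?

3

Both press time and cutting are binding at x*.
From A_Bᵀ y = c: 3·y_press time + 1·y_cutting = 15; 4·y_press time + 2·y_cutting = 22.
→ y_press time = 4 and y_cutting = 3.
Shadow price of cutting = 3.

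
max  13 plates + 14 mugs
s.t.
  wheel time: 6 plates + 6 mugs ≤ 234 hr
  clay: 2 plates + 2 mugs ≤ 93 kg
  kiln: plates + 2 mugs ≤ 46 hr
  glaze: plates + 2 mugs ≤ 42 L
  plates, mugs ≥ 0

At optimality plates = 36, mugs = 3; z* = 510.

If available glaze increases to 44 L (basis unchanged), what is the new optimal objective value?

512

At the optimum: wheel time uses 234 of 234 (binding); clay uses 78 of 93 (slack = 15); kiln uses 42 of 46 (slack = 4); glaze uses 42 of 42 (binding).
Slack constraints have shadow price 0 (complementary slackness).
From A_Bᵀ y = c: 6·y_wheel time + 1·y_glaze = 13; 6·y_wheel time + 2·y_glaze = 14.
This yields shadow prices y_wheel time = 2, y_glaze = 1.
Δz = y_glaze·Δb = 1 × (2) = 2, so new z* = 510 + 2 = 512.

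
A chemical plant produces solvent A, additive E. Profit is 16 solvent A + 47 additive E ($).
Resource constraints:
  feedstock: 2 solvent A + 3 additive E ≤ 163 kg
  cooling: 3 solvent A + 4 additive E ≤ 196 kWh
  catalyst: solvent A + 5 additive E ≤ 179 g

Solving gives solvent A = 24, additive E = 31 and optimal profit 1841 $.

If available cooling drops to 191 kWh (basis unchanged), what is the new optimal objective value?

1826

Binding: cooling and catalyst. Non-binding: feedstock (22 unused).
Since feedstock is not tight, its dual is 0.
From A_Bᵀ y = c: 3·y_cooling + 1·y_catalyst = 16; 4·y_cooling + 5·y_catalyst = 47.
→ y_cooling = 3 and y_catalyst = 7.
Δz = y_cooling·Δb = 3 × (-5) = -15, so new z* = 1841 − 15 = 1826.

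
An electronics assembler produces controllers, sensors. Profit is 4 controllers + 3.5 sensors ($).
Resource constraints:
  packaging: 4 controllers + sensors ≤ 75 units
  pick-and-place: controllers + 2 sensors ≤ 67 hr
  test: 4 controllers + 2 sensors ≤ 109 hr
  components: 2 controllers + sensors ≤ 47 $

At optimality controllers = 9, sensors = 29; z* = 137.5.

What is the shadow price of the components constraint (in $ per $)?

At the optimum: packaging uses 65 of 75 (slack = 10); pick-and-place uses 67 of 67 (binding); test uses 94 of 109 (slack = 15); components uses 47 of 47 (binding).
Since packaging, test are not tight, their duals are 0.
From A_Bᵀ y = c: 1·y_pick-and-place + 2·y_components = 4; 2·y_pick-and-place + 1·y_components = 3.5.
Solving: y_pick-and-place = 1, y_components = 1.5.
Shadow price of components = 1.5.

1.5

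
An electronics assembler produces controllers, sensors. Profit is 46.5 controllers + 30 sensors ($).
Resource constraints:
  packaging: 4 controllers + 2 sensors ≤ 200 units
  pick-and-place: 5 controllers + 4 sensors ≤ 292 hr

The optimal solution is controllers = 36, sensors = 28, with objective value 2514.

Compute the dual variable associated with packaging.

Both packaging and pick-and-place are binding at x*.
Dual feasibility on the basic columns requires 4·y_packaging + 5·y_pick-and-place = 46.5, 2·y_packaging + 4·y_pick-and-place = 30.
→ y_packaging = 6 and y_pick-and-place = 4.5.
Shadow price of packaging = 6.

6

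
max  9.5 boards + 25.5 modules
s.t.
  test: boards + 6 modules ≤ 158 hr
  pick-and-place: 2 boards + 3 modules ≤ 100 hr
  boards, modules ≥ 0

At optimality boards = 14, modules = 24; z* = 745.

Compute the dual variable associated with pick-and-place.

At the optimum: test uses 158 of 158 (binding); pick-and-place uses 100 of 100 (binding).
The binding rows give the dual system: 1·y_test + 2·y_pick-and-place = 9.5 and 6·y_test + 3·y_pick-and-place = 25.5.
Solving: y_test = 2.5, y_pick-and-place = 3.5.
Shadow price of pick-and-place = 3.5.

3.5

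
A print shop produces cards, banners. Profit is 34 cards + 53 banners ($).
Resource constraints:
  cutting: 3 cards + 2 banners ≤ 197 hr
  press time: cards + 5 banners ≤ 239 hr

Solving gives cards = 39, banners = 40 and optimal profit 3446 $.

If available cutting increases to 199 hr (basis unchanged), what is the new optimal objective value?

Both cutting and press time are binding at x*.
Dual feasibility on the basic columns requires 3·y_cutting + 1·y_press time = 34, 2·y_cutting + 5·y_press time = 53.
This yields shadow prices y_cutting = 9, y_press time = 7.
Δz = y_cutting·Δb = 9 × (2) = 18, so new z* = 3446 + 18 = 3464.

3464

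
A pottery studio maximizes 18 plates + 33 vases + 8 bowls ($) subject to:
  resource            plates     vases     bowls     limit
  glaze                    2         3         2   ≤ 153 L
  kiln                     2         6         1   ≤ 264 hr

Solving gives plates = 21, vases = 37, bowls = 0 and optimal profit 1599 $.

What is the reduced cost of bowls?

-8

At the optimum: glaze uses 153 of 153 (binding); kiln uses 264 of 264 (binding).
Dual feasibility on the basic columns requires 2·y_glaze + 2·y_kiln = 18, 3·y_glaze + 6·y_kiln = 33.
This yields shadow prices y_glaze = 7, y_kiln = 2.
Reduced cost of bowls: c₃ − yᵀa₃ = 8 − (7·2 + 2·1) = 8 − 16 = -8.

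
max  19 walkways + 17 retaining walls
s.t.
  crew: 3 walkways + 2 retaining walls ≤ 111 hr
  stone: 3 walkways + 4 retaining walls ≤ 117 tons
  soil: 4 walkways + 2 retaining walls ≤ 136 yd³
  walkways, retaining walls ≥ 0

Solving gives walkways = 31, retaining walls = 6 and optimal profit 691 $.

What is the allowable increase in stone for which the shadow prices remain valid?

30

Binding constraints: stone, soil. The basis is B = [[3,4],[4,2]] with det -10.
Per unit increase in stone, x* moves by d = (-0.2, 0.4).
The basis stays optimal until crew becomes binding; allowable increase = 30 tons.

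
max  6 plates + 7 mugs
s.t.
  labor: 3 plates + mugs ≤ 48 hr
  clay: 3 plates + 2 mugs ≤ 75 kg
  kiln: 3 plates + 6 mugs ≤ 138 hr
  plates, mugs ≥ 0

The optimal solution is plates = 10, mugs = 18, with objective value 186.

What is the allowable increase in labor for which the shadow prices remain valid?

Binding constraints: labor, kiln. The basis is B = [[3,1],[3,6]] with det 15.
Per unit increase in labor, x* moves by d = (0.4, -0.2).
The basis stays optimal until clay becomes binding; allowable increase = 11.25 hr.

11.25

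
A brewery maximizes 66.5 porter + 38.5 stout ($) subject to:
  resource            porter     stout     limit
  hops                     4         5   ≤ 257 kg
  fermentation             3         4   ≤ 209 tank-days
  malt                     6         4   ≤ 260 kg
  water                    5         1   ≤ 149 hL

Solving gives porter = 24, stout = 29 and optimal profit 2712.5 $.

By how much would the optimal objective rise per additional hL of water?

2.5

At the optimum: hops uses 241 of 257 (slack = 16); fermentation uses 188 of 209 (slack = 21); malt uses 260 of 260 (binding); water uses 149 of 149 (binding).
Since hops, fermentation are not tight, their duals are 0.
Dual feasibility on the basic columns requires 6·y_malt + 5·y_water = 66.5, 4·y_malt + 1·y_water = 38.5.
→ y_malt = 9 and y_water = 2.5.
Shadow price of water = 2.5.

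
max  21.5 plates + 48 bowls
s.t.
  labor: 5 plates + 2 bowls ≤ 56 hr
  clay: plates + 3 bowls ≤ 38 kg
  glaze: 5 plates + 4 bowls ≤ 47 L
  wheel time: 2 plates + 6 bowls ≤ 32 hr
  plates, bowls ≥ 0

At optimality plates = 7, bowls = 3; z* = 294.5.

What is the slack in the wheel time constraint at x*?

0

wheel time used = 2·7 + 6·3 = 32; slack = 32 − 32 = 0.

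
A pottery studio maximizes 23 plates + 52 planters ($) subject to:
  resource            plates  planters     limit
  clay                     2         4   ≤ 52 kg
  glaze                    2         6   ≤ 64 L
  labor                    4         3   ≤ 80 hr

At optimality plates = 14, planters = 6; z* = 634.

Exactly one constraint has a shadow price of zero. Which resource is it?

clay: 52/52 (binding)
glaze: 64/64 (binding)
labor: 74/80 (slack 6)
By complementary slackness, a constraint with positive slack has shadow price 0 → labor.

labor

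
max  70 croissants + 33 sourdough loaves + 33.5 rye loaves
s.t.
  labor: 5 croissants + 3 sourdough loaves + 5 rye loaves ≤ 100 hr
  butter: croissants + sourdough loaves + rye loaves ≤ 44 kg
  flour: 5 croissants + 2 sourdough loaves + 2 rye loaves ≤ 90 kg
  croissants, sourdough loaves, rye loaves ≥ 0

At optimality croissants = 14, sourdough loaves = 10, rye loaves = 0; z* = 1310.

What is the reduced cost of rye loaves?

-9.5

At the optimum: labor uses 100 of 100 (binding); butter uses 24 of 44 (slack = 20); flour uses 90 of 90 (binding).
By complementary slackness, y = 0 for the non-binding constraint.
Dual feasibility on the basic columns requires 5·y_labor + 5·y_flour = 70, 3·y_labor + 2·y_flour = 33.
This yields shadow prices y_labor = 5, y_flour = 9.
Reduced cost of rye loaves: c₃ − yᵀa₃ = 33.5 − (5·5 + 9·2) = 33.5 − 43 = -9.5.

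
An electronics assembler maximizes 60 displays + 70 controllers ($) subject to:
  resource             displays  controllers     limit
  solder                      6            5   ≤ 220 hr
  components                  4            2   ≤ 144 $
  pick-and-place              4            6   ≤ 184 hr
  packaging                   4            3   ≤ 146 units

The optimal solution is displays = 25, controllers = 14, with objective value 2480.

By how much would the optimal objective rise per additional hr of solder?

5

Check each constraint at x*: solder 220/220 (tight); components 128/144 (slack 16); pick-and-place 184/184 (tight); packaging 142/146 (slack 4).
Since components, packaging are not tight, their duals are 0.
From A_Bᵀ y = c: 6·y_solder + 4·y_pick-and-place = 60; 5·y_solder + 6·y_pick-and-place = 70.
→ y_solder = 5 and y_pick-and-place = 7.5.
Shadow price of solder = 5.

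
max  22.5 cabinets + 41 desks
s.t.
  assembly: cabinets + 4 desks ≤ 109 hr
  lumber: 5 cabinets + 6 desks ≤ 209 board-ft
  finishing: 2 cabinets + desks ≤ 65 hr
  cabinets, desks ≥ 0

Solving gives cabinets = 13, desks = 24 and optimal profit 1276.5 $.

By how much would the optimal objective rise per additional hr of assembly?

5

At the optimum: assembly uses 109 of 109 (binding); lumber uses 209 of 209 (binding); finishing uses 50 of 65 (slack = 15).
Slack constraints have shadow price 0 (complementary slackness).
Dual feasibility on the basic columns requires 1·y_assembly + 5·y_lumber = 22.5, 4·y_assembly + 6·y_lumber = 41.
Solving: y_assembly = 5, y_lumber = 3.5.
Shadow price of assembly = 5.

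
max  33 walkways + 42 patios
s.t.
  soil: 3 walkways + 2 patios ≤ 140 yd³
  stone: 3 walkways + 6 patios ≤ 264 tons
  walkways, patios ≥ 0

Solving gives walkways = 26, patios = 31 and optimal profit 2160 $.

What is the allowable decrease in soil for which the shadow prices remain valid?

Binding constraints: soil, stone. The basis is B = [[3,2],[3,6]] with det 12.
Per unit decrease in soil, x* moves by d = (-0.5, 0.25).
The basis stays optimal until walkways reaches 0; allowable decrease = 52 yd³.

52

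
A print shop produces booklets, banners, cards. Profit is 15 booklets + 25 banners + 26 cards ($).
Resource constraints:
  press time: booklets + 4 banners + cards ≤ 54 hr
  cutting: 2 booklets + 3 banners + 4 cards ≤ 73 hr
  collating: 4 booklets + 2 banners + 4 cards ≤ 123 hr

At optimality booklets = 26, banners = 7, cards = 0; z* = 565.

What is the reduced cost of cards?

-3

Binding: press time and cutting. Non-binding: collating (5 unused).
Since collating is not tight, its dual is 0.
The binding rows give the dual system: 1·y_press time + 2·y_cutting = 15 and 4·y_press time + 3·y_cutting = 25.
Solving: y_press time = 1, y_cutting = 7.
Reduced cost of cards: c₃ − yᵀa₃ = 26 − (1·1 + 7·4) = 26 − 29 = -3.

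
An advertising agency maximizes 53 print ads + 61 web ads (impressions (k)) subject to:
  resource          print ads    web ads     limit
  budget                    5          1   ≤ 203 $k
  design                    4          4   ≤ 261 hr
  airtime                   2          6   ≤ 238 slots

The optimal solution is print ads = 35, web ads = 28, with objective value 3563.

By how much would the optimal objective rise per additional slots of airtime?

Binding: budget and airtime. Non-binding: design (9 unused).
Slack constraints have shadow price 0 (complementary slackness).
Dual feasibility on the basic columns requires 5·y_budget + 2·y_airtime = 53, 1·y_budget + 6·y_airtime = 61.
Solving: y_budget = 7, y_airtime = 9.
Shadow price of airtime = 9.

9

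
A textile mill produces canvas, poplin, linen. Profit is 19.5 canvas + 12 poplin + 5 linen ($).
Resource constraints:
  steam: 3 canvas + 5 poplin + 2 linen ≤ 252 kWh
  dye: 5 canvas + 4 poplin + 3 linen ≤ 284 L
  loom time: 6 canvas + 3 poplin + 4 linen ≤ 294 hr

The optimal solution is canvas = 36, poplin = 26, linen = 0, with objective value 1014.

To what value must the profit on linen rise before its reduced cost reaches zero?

12.5

Check each constraint at x*: steam 238/252 (slack 14); dye 284/284 (tight); loom time 294/294 (tight).
Since steam is not tight, its dual is 0.
The binding rows give the dual system: 5·y_dye + 6·y_loom time = 19.5 and 4·y_dye + 3·y_loom time = 12.
Solving: y_dye = 1.5, y_loom time = 2.
linen enters the basis when its profit ≥ yᵀa₃ = 1.5·3 + 2·4 = 12.5.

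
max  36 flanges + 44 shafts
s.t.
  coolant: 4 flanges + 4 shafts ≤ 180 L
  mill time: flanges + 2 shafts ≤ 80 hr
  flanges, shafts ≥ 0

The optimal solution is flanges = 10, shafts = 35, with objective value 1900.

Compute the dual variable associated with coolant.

7

At the optimum: coolant uses 180 of 180 (binding); mill time uses 80 of 80 (binding).
From A_Bᵀ y = c: 4·y_coolant + 1·y_mill time = 36; 4·y_coolant + 2·y_mill time = 44.
→ y_coolant = 7 and y_mill time = 8.
Shadow price of coolant = 7.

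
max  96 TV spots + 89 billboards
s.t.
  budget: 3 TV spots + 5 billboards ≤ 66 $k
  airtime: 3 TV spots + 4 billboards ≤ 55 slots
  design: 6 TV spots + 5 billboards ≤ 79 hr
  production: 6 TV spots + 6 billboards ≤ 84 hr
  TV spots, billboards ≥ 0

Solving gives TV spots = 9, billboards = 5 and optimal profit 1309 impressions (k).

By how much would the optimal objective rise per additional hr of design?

At the optimum: budget uses 52 of 66 (slack = 14); airtime uses 47 of 55 (slack = 8); design uses 79 of 79 (binding); production uses 84 of 84 (binding).
By complementary slackness, y = 0 for the non-binding constraints.
The binding rows give the dual system: 6·y_design + 6·y_production = 96 and 5·y_design + 6·y_production = 89.
→ y_design = 7 and y_production = 9.
Shadow price of design = 7.

7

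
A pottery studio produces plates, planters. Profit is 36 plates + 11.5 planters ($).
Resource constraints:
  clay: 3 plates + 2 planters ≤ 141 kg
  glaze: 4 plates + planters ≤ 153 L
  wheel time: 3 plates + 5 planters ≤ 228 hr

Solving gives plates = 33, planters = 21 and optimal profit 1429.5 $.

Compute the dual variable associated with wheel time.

Check each constraint at x*: clay 141/141 (tight); glaze 153/153 (tight); wheel time 204/228 (slack 24).
By complementary slackness, y = 0 for the non-binding constraint.
The binding rows give the dual system: 3·y_clay + 4·y_glaze = 36 and 2·y_clay + 1·y_glaze = 11.5.
→ y_clay = 2 and y_glaze = 7.5.
Shadow price of wheel time = 0.

0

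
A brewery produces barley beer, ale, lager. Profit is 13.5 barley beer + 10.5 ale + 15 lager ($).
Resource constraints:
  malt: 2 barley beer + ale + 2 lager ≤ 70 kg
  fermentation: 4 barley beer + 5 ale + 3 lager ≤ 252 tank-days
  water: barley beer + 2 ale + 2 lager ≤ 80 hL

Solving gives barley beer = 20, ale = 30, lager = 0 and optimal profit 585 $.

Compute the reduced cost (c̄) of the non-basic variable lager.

-1

At the optimum: malt uses 70 of 70 (binding); fermentation uses 230 of 252 (slack = 22); water uses 80 of 80 (binding).
Slack constraints have shadow price 0 (complementary slackness).
From A_Bᵀ y = c: 2·y_malt + 1·y_water = 13.5; 1·y_malt + 2·y_water = 10.5.
This yields shadow prices y_malt = 5.5, y_water = 2.5.
Reduced cost of lager: c₃ − yᵀa₃ = 15 − (5.5·2 + 2.5·2) = 15 − 16 = -1.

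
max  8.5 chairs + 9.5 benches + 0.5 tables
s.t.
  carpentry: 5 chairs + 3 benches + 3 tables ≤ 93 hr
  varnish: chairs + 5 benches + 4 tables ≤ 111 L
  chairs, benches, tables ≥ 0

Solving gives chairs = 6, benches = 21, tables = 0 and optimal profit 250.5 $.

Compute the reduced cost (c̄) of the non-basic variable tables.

Both carpentry and varnish are binding at x*.
The binding rows give the dual system: 5·y_carpentry + 1·y_varnish = 8.5 and 3·y_carpentry + 5·y_varnish = 9.5.
This yields shadow prices y_carpentry = 1.5, y_varnish = 1.
Reduced cost of tables: c₃ − yᵀa₃ = 0.5 − (1.5·3 + 1·4) = 0.5 − 8.5 = -8.

-8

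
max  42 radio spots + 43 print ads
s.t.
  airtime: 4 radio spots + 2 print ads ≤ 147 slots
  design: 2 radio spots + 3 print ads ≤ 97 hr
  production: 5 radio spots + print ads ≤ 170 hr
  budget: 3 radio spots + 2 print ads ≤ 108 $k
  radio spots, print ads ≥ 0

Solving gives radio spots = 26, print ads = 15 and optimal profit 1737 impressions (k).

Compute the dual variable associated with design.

9

At the optimum: airtime uses 134 of 147 (slack = 13); design uses 97 of 97 (binding); production uses 145 of 170 (slack = 25); budget uses 108 of 108 (binding).
Since airtime, production are not tight, their duals are 0.
From A_Bᵀ y = c: 2·y_design + 3·y_budget = 42; 3·y_design + 2·y_budget = 43.
This yields shadow prices y_design = 9, y_budget = 8.
Shadow price of design = 9.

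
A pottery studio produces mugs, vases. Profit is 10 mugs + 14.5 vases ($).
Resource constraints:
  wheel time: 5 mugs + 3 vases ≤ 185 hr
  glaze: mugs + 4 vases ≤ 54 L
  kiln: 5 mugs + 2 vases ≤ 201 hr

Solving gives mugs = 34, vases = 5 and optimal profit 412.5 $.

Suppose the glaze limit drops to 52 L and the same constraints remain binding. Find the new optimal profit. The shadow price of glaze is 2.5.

Δb = -2, so new z* = 412.5 + (2.5)·(-2) = 412.5 − 5 = 407.5.

407.5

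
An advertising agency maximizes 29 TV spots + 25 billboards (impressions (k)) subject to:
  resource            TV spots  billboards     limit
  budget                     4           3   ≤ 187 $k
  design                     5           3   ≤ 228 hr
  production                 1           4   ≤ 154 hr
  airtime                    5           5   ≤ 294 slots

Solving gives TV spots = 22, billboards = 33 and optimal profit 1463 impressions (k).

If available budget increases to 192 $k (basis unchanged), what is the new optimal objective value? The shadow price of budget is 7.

1498

Δb = 5, so new z* = 1463 + (7)·(5) = 1463 + 35 = 1498.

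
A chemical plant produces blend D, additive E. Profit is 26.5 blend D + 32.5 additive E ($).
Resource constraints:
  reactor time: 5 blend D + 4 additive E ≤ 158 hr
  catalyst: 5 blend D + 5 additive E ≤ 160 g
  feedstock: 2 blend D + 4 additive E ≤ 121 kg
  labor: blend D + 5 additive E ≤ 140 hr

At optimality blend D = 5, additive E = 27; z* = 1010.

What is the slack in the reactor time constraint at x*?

reactor time used = 5·5 + 4·27 = 133; slack = 158 − 133 = 25.

25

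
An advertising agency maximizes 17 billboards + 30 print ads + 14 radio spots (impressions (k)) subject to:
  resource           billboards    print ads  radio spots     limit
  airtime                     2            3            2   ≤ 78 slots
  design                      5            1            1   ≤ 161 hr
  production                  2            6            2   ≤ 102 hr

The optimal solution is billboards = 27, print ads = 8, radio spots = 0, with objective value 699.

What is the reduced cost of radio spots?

-3

Binding: airtime and production. Non-binding: design (18 unused).
Slack constraints have shadow price 0 (complementary slackness).
Dual feasibility on the basic columns requires 2·y_airtime + 2·y_production = 17, 3·y_airtime + 6·y_production = 30.
Solving: y_airtime = 7, y_production = 1.5.
Reduced cost of radio spots: c₃ − yᵀa₃ = 14 − (7·2 + 1.5·2) = 14 − 17 = -3.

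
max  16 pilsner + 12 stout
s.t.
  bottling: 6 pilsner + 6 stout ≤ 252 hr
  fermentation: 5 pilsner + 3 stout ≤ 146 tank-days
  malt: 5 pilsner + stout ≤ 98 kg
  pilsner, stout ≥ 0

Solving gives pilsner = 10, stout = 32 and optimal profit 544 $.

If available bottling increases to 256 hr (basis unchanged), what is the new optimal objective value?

548

At the optimum: bottling uses 252 of 252 (binding); fermentation uses 146 of 146 (binding); malt uses 82 of 98 (slack = 16).
Since malt is not tight, its dual is 0.
Dual feasibility on the basic columns requires 6·y_bottling + 5·y_fermentation = 16, 6·y_bottling + 3·y_fermentation = 12.
Solving: y_bottling = 1, y_fermentation = 2.
Δz = y_bottling·Δb = 1 × (4) = 4, so new z* = 544 + 4 = 548.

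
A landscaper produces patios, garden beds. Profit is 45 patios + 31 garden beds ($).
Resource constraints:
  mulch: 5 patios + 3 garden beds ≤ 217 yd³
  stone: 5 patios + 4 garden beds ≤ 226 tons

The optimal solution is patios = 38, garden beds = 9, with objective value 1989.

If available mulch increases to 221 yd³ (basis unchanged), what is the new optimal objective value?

2009

Check each constraint at x*: mulch 217/217 (tight); stone 226/226 (tight).
The binding rows give the dual system: 5·y_mulch + 5·y_stone = 45 and 3·y_mulch + 4·y_stone = 31.
This yields shadow prices y_mulch = 5, y_stone = 4.
Δz = y_mulch·Δb = 5 × (4) = 20, so new z* = 1989 + 20 = 2009.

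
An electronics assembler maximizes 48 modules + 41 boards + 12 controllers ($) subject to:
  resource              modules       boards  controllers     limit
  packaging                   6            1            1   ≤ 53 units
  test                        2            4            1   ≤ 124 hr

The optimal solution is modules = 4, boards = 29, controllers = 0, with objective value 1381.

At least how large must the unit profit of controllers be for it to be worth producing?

14

At the optimum: packaging uses 53 of 53 (binding); test uses 124 of 124 (binding).
From A_Bᵀ y = c: 6·y_packaging + 2·y_test = 48; 1·y_packaging + 4·y_test = 41.
This yields shadow prices y_packaging = 5, y_test = 9.
controllers enters the basis when its profit ≥ yᵀa₃ = 5·1 + 9·1 = 14.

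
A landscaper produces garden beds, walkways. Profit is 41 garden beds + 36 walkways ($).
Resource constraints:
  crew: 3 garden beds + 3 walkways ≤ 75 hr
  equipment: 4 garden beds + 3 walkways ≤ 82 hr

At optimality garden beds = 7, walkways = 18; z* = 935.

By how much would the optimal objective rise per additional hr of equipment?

At the optimum: crew uses 75 of 75 (binding); equipment uses 82 of 82 (binding).
Dual feasibility on the basic columns requires 3·y_crew + 4·y_equipment = 41, 3·y_crew + 3·y_equipment = 36.
→ y_crew = 7 and y_equipment = 5.
Shadow price of equipment = 5.

5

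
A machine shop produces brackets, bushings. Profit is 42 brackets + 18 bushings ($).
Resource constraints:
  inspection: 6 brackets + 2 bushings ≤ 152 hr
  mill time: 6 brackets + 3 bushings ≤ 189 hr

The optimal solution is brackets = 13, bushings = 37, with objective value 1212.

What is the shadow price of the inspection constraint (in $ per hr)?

3

Check each constraint at x*: inspection 152/152 (tight); mill time 189/189 (tight).
The binding rows give the dual system: 6·y_inspection + 6·y_mill time = 42 and 2·y_inspection + 3·y_mill time = 18.
This yields shadow prices y_inspection = 3, y_mill time = 4.
Shadow price of inspection = 3.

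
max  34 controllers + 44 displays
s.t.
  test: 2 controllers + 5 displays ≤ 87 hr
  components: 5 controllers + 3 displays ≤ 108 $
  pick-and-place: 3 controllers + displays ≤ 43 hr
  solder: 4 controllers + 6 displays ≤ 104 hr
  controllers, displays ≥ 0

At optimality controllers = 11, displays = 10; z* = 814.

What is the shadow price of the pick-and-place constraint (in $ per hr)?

Binding: pick-and-place and solder. Non-binding: test (15 unused), components (23 unused).
Since test, components are not tight, their duals are 0.
Dual feasibility on the basic columns requires 3·y_pick-and-place + 4·y_solder = 34, 1·y_pick-and-place + 6·y_solder = 44.
→ y_pick-and-place = 2 and y_solder = 7.
Shadow price of pick-and-place = 2.

2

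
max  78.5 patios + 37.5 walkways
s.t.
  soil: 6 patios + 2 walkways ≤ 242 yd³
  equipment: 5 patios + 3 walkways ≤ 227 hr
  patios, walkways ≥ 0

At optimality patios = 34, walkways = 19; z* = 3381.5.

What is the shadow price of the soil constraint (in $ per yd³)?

Check each constraint at x*: soil 242/242 (tight); equipment 227/227 (tight).
From A_Bᵀ y = c: 6·y_soil + 5·y_equipment = 78.5; 2·y_soil + 3·y_equipment = 37.5.
Solving: y_soil = 6, y_equipment = 8.5.
Shadow price of soil = 6.

6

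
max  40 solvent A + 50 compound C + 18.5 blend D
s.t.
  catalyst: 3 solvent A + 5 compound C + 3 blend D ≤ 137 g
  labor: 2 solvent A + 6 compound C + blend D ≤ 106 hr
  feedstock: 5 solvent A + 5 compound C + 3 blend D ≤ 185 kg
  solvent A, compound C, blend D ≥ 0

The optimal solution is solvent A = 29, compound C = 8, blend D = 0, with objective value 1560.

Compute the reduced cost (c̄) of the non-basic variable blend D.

At the optimum: catalyst uses 127 of 137 (slack = 10); labor uses 106 of 106 (binding); feedstock uses 185 of 185 (binding).
Since catalyst is not tight, its dual is 0.
From A_Bᵀ y = c: 2·y_labor + 5·y_feedstock = 40; 6·y_labor + 5·y_feedstock = 50.
→ y_labor = 2.5 and y_feedstock = 7.
Reduced cost of blend D: c₃ − yᵀa₃ = 18.5 − (2.5·1 + 7·3) = 18.5 − 23.5 = -5.

-5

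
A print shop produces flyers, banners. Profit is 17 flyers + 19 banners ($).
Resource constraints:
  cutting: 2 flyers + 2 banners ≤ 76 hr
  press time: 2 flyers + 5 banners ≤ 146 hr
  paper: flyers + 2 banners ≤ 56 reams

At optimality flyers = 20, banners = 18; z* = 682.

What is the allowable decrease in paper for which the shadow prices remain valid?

Binding constraints: cutting, paper. The basis is B = [[2,2],[1,2]] with det 2.
Per unit decrease in paper, x* moves by d = (1, -1).
The basis stays optimal until banners reaches 0; allowable decrease = 18 reams.

18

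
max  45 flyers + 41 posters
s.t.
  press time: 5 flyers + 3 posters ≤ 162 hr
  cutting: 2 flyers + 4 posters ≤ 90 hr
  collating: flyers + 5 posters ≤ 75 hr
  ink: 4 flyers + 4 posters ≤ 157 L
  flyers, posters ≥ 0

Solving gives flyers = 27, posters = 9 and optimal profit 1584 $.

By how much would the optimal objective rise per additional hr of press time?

At the optimum: press time uses 162 of 162 (binding); cutting uses 90 of 90 (binding); collating uses 72 of 75 (slack = 3); ink uses 144 of 157 (slack = 13).
By complementary slackness, y = 0 for the non-binding constraints.
Dual feasibility on the basic columns requires 5·y_press time + 2·y_cutting = 45, 3·y_press time + 4·y_cutting = 41.
This yields shadow prices y_press time = 7, y_cutting = 5.
Shadow price of press time = 7.

7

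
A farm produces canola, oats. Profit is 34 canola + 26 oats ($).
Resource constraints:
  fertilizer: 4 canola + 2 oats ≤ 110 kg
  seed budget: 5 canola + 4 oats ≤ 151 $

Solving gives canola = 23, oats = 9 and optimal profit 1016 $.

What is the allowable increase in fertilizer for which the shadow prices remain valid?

10.8

Binding constraints: fertilizer, seed budget. The basis is B = [[4,2],[5,4]] with det 6.
Per unit increase in fertilizer, x* moves by d = (0.6667, -0.8333).
The basis stays optimal until oats reaches 0; allowable increase = 10.8 kg.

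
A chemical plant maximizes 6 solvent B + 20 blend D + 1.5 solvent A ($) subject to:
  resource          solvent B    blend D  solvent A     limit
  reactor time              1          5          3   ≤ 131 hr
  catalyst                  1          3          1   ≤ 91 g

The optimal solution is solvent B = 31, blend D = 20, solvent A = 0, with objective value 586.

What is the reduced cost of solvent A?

Check each constraint at x*: reactor time 131/131 (tight); catalyst 91/91 (tight).
The binding rows give the dual system: 1·y_reactor time + 1·y_catalyst = 6 and 5·y_reactor time + 3·y_catalyst = 20.
This yields shadow prices y_reactor time = 1, y_catalyst = 5.
Reduced cost of solvent A: c₃ − yᵀa₃ = 1.5 − (1·3 + 5·1) = 1.5 − 8 = -6.5.

-6.5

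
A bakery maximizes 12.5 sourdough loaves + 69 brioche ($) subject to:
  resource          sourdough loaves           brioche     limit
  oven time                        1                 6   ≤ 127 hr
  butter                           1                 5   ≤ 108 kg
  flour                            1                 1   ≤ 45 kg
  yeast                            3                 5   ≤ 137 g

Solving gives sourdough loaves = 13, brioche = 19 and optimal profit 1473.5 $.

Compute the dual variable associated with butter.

6

Binding: oven time and butter. Non-binding: flour (13 unused), yeast (3 unused).
By complementary slackness, y = 0 for the non-binding constraints.
The binding rows give the dual system: 1·y_oven time + 1·y_butter = 12.5 and 6·y_oven time + 5·y_butter = 69.
This yields shadow prices y_oven time = 6.5, y_butter = 6.
Shadow price of butter = 6.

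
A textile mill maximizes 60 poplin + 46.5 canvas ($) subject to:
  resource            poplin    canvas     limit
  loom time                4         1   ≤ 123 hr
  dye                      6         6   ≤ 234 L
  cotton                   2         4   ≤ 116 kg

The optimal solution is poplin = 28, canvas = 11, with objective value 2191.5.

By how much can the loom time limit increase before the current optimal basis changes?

Binding constraints: loom time, dye. The basis is B = [[4,1],[6,6]] with det 18.
Per unit increase in loom time, x* moves by d = (0.3333, -0.3333).
The basis stays optimal until canvas reaches 0; allowable increase = 33 hr.

33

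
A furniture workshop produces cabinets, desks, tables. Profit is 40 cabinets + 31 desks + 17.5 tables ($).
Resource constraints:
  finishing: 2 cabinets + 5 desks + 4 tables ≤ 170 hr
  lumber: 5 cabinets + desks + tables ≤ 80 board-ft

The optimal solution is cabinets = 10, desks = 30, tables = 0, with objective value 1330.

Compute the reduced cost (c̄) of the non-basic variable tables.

Check each constraint at x*: finishing 170/170 (tight); lumber 80/80 (tight).
The binding rows give the dual system: 2·y_finishing + 5·y_lumber = 40 and 5·y_finishing + 1·y_lumber = 31.
This yields shadow prices y_finishing = 5, y_lumber = 6.
Reduced cost of tables: c₃ − yᵀa₃ = 17.5 − (5·4 + 6·1) = 17.5 − 26 = -8.5.

-8.5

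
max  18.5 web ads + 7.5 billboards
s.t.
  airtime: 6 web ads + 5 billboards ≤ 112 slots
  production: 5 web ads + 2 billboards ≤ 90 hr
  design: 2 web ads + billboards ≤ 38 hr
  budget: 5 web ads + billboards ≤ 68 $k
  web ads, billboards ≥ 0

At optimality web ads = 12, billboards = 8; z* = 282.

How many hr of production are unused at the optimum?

production used = 5·12 + 2·8 = 76; slack = 90 − 76 = 14.

14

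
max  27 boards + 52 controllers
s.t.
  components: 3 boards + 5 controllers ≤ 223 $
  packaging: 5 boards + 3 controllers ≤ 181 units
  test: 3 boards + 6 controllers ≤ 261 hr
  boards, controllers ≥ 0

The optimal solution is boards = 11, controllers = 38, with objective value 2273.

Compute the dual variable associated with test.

7

At the optimum: components uses 223 of 223 (binding); packaging uses 169 of 181 (slack = 12); test uses 261 of 261 (binding).
Since packaging is not tight, its dual is 0.
From A_Bᵀ y = c: 3·y_components + 3·y_test = 27; 5·y_components + 6·y_test = 52.
Solving: y_components = 2, y_test = 7.
Shadow price of test = 7.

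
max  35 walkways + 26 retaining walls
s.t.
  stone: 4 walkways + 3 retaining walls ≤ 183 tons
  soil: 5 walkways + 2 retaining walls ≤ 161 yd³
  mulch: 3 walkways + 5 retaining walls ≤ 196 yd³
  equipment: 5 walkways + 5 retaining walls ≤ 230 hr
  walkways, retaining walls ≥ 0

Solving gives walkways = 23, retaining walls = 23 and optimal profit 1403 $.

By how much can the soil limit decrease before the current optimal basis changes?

Binding constraints: soil, equipment. The basis is B = [[5,2],[5,5]] with det 15.
Per unit decrease in soil, x* moves by d = (-0.3333, 0.3333).
The basis stays optimal until mulch becomes binding; allowable decrease = 18 yd³.

18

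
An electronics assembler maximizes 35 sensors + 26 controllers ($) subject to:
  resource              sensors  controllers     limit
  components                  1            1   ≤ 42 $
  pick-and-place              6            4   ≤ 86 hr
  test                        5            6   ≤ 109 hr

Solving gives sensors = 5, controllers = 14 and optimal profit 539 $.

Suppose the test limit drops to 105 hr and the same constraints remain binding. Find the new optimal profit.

535

Binding: pick-and-place and test. Non-binding: components (23 unused).
Since components is not tight, its dual is 0.
From A_Bᵀ y = c: 6·y_pick-and-place + 5·y_test = 35; 4·y_pick-and-place + 6·y_test = 26.
Solving: y_pick-and-place = 5, y_test = 1.
Δz = y_test·Δb = 1 × (-4) = -4, so new z* = 539 − 4 = 535.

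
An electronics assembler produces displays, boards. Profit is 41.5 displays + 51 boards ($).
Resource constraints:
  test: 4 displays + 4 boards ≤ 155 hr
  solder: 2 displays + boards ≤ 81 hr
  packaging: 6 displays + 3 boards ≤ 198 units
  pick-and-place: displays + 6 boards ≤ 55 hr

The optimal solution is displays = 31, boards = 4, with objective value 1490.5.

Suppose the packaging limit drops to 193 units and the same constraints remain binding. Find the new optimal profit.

1460.5

Check each constraint at x*: test 140/155 (slack 15); solder 66/81 (slack 15); packaging 198/198 (tight); pick-and-place 55/55 (tight).
Slack constraints have shadow price 0 (complementary slackness).
Dual feasibility on the basic columns requires 6·y_packaging + 1·y_pick-and-place = 41.5, 3·y_packaging + 6·y_pick-and-place = 51.
This yields shadow prices y_packaging = 6, y_pick-and-place = 5.5.
Δz = y_packaging·Δb = 6 × (-5) = -30, so new z* = 1490.5 − 30 = 1460.5.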